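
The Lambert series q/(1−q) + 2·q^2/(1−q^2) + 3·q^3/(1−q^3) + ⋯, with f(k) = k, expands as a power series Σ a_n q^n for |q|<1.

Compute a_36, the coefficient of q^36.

a_36 = 91

d|36:{1,2,3,4,6,9,12,18,36}  Σf=1+2+3+4+6+9+12+18+36=91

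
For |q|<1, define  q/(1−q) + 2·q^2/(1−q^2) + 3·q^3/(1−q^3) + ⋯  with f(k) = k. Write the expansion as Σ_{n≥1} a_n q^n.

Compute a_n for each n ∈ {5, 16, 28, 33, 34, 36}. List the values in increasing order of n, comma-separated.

6, 31, 56, 48, 54, 91

d|5:{1,5}  Σf=1+5=6
d|16:{1,2,4,8,16}  Σf=1+2+4+8+16=31
[q^28] f(28)=28,f(14)=14,f(7)=7,f(4)=4,f(2)=2,f(1)=1 ⇒ 56
d|33:{33,11,3,1}  Σf=33+11+3+1=48
[q^34] f(1)=1,f(2)=2,f(17)=17,f(34)=34 ⇒ 54
q^36  k|36↦f(k): 1:1 2:2 3:3 4:4 6:6 9:9 12:12 18:18 36:36  a_36=91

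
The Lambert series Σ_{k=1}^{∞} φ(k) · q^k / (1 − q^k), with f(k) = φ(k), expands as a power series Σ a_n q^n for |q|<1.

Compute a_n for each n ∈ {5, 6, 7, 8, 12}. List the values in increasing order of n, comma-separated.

n=5: 5·1 1·5  φ→[4+1]=5
d|6:{1,2,3,6}  Σφ=1+1+2+2=6
d|7:{7,1}  Σφ=6+1=7
d|8:{8,4,2,1}  Σφ=4+2+1+1=8
d|12:{12,6,4,3,2,1}  Σφ=4+2+2+2+1+1=12

5, 6, 7, 8, 12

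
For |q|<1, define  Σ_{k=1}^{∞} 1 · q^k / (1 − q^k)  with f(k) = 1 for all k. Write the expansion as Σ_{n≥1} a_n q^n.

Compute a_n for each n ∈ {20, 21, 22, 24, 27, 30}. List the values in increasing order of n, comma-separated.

[q^20] f(1)=1,f(2)=1,f(4)=1,f(5)=1,f(10)=1,f(20)=1 ⇒ 6
q^21  k|21↦f(k): 1:1 3:1 7:1 21:1  a_21=4
[q^22] f(22)=1,f(11)=1,f(2)=1,f(1)=1 ⇒ 4
[q^24] f(24)=1,f(12)=1,f(8)=1,f(6)=1,f(4)=1,f(3)=1,f(2)=1,f(1)=1 ⇒ 8
q^27  k|27↦f(k): 1:1 3:1 9:1 27:1  a_27=4
[q^30] f(30)=1,f(15)=1,f(10)=1,f(6)=1,f(5)=1,f(3)=1,f(2)=1,f(1)=1 ⇒ 8

6, 4, 4, 8, 4, 8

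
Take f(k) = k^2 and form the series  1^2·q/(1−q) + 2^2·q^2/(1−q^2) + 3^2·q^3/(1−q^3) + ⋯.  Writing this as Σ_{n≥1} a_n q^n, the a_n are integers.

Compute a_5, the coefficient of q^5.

a_5 = 26

[q^5] f(1)=1,f(5)=25 ⇒ 26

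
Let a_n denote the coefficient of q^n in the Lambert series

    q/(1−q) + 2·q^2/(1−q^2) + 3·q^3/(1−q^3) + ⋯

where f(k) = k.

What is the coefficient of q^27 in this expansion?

d|27:{27,9,3,1}  Σf=27+9+3+1=40

a_27 = 40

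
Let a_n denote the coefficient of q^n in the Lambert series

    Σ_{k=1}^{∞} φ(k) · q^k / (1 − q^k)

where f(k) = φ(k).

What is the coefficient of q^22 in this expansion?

d|22:{22,11,2,1}  Σφ=10+10+1+1=22

a_22 = 22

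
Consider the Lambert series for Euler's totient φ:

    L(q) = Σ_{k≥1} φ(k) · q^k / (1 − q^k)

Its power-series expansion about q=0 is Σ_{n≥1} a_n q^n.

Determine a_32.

[q^32] φ(32)=16,φ(16)=8,φ(8)=4,φ(4)=2,φ(2)=1,φ(1)=1 ⇒ 32

a_32 = 32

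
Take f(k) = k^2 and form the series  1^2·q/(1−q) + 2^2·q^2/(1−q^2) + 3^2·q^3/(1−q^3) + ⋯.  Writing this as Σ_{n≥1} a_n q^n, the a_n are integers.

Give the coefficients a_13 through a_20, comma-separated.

n=13: 1·13 13·1  f→[1+169]=170
d|14:{1,2,7,14}  Σf=1+4+49+196=250
q^15  k|15↦f(k): 1:1 3:9 5:25 15:225  a_15=260
q^16  k|16↦f(k): 16:256 8:64 4:16 2:4 1:1  a_16=341
[q^17] f(1)=1,f(17)=289 ⇒ 290
d|18:{1,2,3,6,9,18}  Σf=1+4+9+36+81+324=455
[q^19] f(19)=361,f(1)=1 ⇒ 362
q^20  k|20↦f(k): 20:400 10:100 5:25 4:16 2:4 1:1  a_20=546

170, 250, 260, 341, 290, 455, 362, 546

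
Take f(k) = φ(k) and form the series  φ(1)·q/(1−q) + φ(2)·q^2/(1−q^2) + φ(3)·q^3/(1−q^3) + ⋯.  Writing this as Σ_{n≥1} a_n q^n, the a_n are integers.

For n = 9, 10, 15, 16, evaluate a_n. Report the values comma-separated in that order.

q^9  k|9↦φ(k): 9:6 3:2 1:1  a_9=9
n=10: 1·10 2·5 5·2 10·1  φ→[1+1+4+4]=10
q^15  k|15↦φ(k): 15:8 5:4 3:2 1:1  a_15=15
d|16:{1,2,4,8,16}  Σφ=1+1+2+4+8=16

9, 10, 15, 16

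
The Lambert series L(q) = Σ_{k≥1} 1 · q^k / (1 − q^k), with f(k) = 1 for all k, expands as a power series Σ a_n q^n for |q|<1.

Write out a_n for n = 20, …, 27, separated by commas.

d|20:{1,2,4,5,10,20}  Σf=1+1+1+1+1+1=6
n=21: 1·21 3·7 7·3 21·1  f→[1+1+1+1]=4
q^22  k|22↦f(k): 1:1 2:1 11:1 22:1  a_22=4
d|23:{1,23}  Σf=1+1=2
d|24:{1,2,3,4,6,8,12,24}  Σf=1+1+1+1+1+1+1+1=8
n=25: 1·25 5·5 25·1  f→[1+1+1]=3
q^26  k|26↦f(k): 26:1 13:1 2:1 1:1  a_26=4
[q^27] f(1)=1,f(3)=1,f(9)=1,f(27)=1 ⇒ 4

6, 4, 4, 2, 8, 3, 4, 4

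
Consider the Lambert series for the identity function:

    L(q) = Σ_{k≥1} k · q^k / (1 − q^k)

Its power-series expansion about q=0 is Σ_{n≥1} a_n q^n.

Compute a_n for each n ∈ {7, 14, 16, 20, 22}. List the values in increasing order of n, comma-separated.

8, 24, 31, 42, 36

n=7: 7·1 1·7  f→[7+1]=8
q^14  k|14↦f(k): 1:1 2:2 7:7 14:14  a_14=24
n=16: 1·16 2·8 4·4 8·2 16·1  f→[1+2+4+8+16]=31
[q^20] f(1)=1,f(2)=2,f(4)=4,f(5)=5,f(10)=10,f(20)=20 ⇒ 42
[q^22] f(1)=1,f(2)=2,f(11)=11,f(22)=22 ⇒ 36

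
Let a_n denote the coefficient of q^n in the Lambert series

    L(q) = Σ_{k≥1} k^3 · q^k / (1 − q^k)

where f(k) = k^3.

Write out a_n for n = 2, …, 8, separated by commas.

9, 28, 73, 126, 252, 344, 585

d|2:{2,1}  Σf=8+1=9
d|3:{1,3}  Σf=1+27=28
[q^4] f(1)=1,f(2)=8,f(4)=64 ⇒ 73
d|5:{1,5}  Σf=1+125=126
q^6  k|6↦f(k): 1:1 2:8 3:27 6:216  a_6=252
d|7:{1,7}  Σf=1+343=344
n=8: 8·1 4·2 2·4 1·8  f→[512+64+8+1]=585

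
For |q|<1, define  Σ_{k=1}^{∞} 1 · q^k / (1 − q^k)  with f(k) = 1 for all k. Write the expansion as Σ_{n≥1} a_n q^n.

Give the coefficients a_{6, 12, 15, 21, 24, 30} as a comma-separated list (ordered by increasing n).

q^6  k|6↦f(k): 6:1 3:1 2:1 1:1  a_6=4
[q^12] f(1)=1,f(2)=1,f(3)=1,f(4)=1,f(6)=1,f(12)=1 ⇒ 6
d|15:{15,5,3,1}  Σf=1+1+1+1=4
[q^21] f(21)=1,f(7)=1,f(3)=1,f(1)=1 ⇒ 4
n=24: 1·24 2·12 3·8 4·6 6·4 8·3 12·2 24·1  f→[1+1+1+1+1+1+1+1]=8
n=30: 1·30 2·15 3·10 5·6 6·5 10·3 15·2 30·1  f→[1+1+1+1+1+1+1+1]=8

4, 6, 4, 4, 8, 8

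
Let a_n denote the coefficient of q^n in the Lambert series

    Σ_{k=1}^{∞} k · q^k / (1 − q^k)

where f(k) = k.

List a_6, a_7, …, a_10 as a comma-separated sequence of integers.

n=6: 1·6 2·3 3·2 6·1  f→[1+2+3+6]=12
n=7: 1·7 7·1  f→[1+7]=8
d|8:{8,4,2,1}  Σf=8+4+2+1=15
n=9: 9·1 3·3 1·9  f→[9+3+1]=13
n=10: 10·1 5·2 2·5 1·10  f→[10+5+2+1]=18

12, 8, 15, 13, 18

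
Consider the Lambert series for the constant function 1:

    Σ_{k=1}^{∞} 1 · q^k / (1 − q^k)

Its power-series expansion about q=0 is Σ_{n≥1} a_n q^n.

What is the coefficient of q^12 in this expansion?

a_12 = 6

d|12:{12,6,4,3,2,1}  Σf=1+1+1+1+1+1=6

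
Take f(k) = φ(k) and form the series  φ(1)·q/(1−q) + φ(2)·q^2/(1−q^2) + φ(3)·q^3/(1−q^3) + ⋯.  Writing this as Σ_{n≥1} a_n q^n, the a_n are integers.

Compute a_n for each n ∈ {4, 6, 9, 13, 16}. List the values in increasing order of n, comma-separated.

q^4  k|4↦φ(k): 1:1 2:1 4:2  a_4=4
q^6  k|6↦φ(k): 1:1 2:1 3:2 6:2  a_6=6
q^9  k|9↦φ(k): 9:6 3:2 1:1  a_9=9
d|13:{1,13}  Σφ=1+12=13
[q^16] φ(1)=1,φ(2)=1,φ(4)=2,φ(8)=4,φ(16)=8 ⇒ 16

4, 6, 9, 13, 16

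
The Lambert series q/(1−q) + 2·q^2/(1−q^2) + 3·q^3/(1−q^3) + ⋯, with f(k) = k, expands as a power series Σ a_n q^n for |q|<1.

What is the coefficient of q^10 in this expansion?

n=10: 10·1 5·2 2·5 1·10  f→[10+5+2+1]=18

a_10 = 18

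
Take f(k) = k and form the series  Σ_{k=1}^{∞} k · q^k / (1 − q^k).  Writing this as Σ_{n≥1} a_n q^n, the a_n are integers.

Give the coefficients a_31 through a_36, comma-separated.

32, 63, 48, 54, 48, 91

n=31: 31·1 1·31  f→[31+1]=32
n=32: 1·32 2·16 4·8 8·4 16·2 32·1  f→[1+2+4+8+16+32]=63
q^33  k|33↦f(k): 33:33 11:11 3:3 1:1  a_33=48
q^34  k|34↦f(k): 34:34 17:17 2:2 1:1  a_34=54
q^35  k|35↦f(k): 35:35 7:7 5:5 1:1  a_35=48
q^36  k|36↦f(k): 1:1 2:2 3:3 4:4 6:6 9:9 12:12 18:18 36:36  a_36=91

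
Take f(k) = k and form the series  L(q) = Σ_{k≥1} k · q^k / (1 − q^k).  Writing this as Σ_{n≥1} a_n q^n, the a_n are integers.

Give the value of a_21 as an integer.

a_21 = 32

d|21:{21,7,3,1}  Σf=21+7+3+1=32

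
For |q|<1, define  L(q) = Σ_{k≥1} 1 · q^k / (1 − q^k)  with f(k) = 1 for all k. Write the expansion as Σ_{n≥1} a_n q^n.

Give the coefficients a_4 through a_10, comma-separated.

n=4: 1·4 2·2 4·1  f→[1+1+1]=3
n=5: 5·1 1·5  f→[1+1]=2
[q^6] f(1)=1,f(2)=1,f(3)=1,f(6)=1 ⇒ 4
n=7: 7·1 1·7  f→[1+1]=2
q^8  k|8↦f(k): 8:1 4:1 2:1 1:1  a_8=4
d|9:{1,3,9}  Σf=1+1+1=3
n=10: 1·10 2·5 5·2 10·1  f→[1+1+1+1]=4

3, 2, 4, 2, 4, 3, 4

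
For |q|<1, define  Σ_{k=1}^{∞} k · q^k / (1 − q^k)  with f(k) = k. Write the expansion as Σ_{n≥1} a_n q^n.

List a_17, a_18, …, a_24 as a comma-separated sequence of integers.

q^17  k|17↦f(k): 17:17 1:1  a_17=18
[q^18] f(1)=1,f(2)=2,f(3)=3,f(6)=6,f(9)=9,f(18)=18 ⇒ 39
n=19: 1·19 19·1  f→[1+19]=20
d|20:{20,10,5,4,2,1}  Σf=20+10+5+4+2+1=42
n=21: 21·1 7·3 3·7 1·21  f→[21+7+3+1]=32
[q^22] f(22)=22,f(11)=11,f(2)=2,f(1)=1 ⇒ 36
n=23: 23·1 1·23  f→[23+1]=24
n=24: 1·24 2·12 3·8 4·6 6·4 8·3 12·2 24·1  f→[1+2+3+4+6+8+12+24]=60

18, 39, 20, 42, 32, 36, 24, 60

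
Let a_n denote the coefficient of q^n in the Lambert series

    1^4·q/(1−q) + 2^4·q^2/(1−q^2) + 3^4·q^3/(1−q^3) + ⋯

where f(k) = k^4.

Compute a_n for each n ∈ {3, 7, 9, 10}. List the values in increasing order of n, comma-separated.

d|3:{3,1}  Σf=81+1=82
q^7  k|7↦f(k): 7:2401 1:1  a_7=2402
d|9:{9,3,1}  Σf=6561+81+1=6643
[q^10] f(10)=10000,f(5)=625,f(2)=16,f(1)=1 ⇒ 10642

82, 2402, 6643, 10642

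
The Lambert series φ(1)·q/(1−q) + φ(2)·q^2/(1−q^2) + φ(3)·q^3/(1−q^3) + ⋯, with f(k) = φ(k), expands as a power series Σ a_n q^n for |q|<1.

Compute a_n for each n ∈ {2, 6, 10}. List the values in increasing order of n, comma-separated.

d|2:{1,2}  Σφ=1+1=2
q^6  k|6↦φ(k): 6:2 3:2 2:1 1:1  a_6=6
d|10:{10,5,2,1}  Σφ=4+4+1+1=10

2, 6, 10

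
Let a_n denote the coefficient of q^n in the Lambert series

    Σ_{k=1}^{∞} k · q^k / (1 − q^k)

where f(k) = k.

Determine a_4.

q^4  k|4↦f(k): 1:1 2:2 4:4  a_4=7

a_4 = 7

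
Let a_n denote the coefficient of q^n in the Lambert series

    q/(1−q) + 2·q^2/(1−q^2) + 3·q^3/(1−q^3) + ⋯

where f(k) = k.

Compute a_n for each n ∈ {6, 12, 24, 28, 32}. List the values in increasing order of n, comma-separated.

12, 28, 60, 56, 63

n=6: 1·6 2·3 3·2 6·1  f→[1+2+3+6]=12
q^12  k|12↦f(k): 1:1 2:2 3:3 4:4 6:6 12:12  a_12=28
[q^24] f(1)=1,f(2)=2,f(3)=3,f(4)=4,f(6)=6,f(8)=8,f(12)=12,f(24)=24 ⇒ 60
q^28  k|28↦f(k): 1:1 2:2 4:4 7:7 14:14 28:28  a_28=56
n=32: 1·32 2·16 4·8 8·4 16·2 32·1  f→[1+2+4+8+16+32]=63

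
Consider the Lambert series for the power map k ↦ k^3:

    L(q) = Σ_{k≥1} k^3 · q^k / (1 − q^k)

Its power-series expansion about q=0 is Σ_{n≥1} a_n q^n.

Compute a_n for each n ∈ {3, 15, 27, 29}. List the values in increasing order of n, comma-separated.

28, 3528, 20440, 24390

n=3: 1·3 3·1  f→[1+27]=28
q^15  k|15↦f(k): 15:3375 5:125 3:27 1:1  a_15=3528
[q^27] f(1)=1,f(3)=27,f(9)=729,f(27)=19683 ⇒ 20440
d|29:{1,29}  Σf=1+24389=24390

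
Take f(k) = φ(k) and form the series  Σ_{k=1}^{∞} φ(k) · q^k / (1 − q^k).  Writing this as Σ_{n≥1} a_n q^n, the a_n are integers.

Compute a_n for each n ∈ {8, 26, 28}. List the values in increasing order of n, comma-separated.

[q^8] φ(1)=1,φ(2)=1,φ(4)=2,φ(8)=4 ⇒ 8
n=26: 26·1 13·2 2·13 1·26  φ→[12+12+1+1]=26
q^28  k|28↦φ(k): 28:12 14:6 7:6 4:2 2:1 1:1  a_28=28

8, 26, 28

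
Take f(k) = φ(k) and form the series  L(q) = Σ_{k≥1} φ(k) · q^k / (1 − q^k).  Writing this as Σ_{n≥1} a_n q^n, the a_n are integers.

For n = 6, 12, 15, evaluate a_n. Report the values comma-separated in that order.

d|6:{6,3,2,1}  Σφ=2+2+1+1=6
d|12:{12,6,4,3,2,1}  Σφ=4+2+2+2+1+1=12
n=15: 1·15 3·5 5·3 15·1  φ→[1+2+4+8]=15

6, 12, 15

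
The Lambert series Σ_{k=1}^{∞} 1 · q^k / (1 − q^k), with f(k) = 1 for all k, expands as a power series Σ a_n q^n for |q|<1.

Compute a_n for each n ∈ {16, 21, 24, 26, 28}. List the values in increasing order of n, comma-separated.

d|16:{1,2,4,8,16}  Σf=1+1+1+1+1=5
n=21: 1·21 3·7 7·3 21·1  f→[1+1+1+1]=4
n=24: 1·24 2·12 3·8 4·6 6·4 8·3 12·2 24·1  f→[1+1+1+1+1+1+1+1]=8
[q^26] f(26)=1,f(13)=1,f(2)=1,f(1)=1 ⇒ 4
[q^28] f(28)=1,f(14)=1,f(7)=1,f(4)=1,f(2)=1,f(1)=1 ⇒ 6

5, 4, 8, 4, 6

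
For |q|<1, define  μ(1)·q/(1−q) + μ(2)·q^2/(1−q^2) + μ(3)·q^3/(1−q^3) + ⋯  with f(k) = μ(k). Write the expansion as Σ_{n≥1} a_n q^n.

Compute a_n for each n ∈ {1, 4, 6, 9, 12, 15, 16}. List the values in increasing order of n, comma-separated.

1, 0, 0, 0, 0, 0, 0

d|1:{1}  Σμ=1=1
q^4  k|4↦μ(k): 4:0 2:-1 1:1  a_4=0
d|6:{6,3,2,1}  Σμ=1+(-1)+(-1)+1=0
n=9: 1·9 3·3 9·1  μ→[1+(-1)+0]=0
[q^12] μ(12)=0,μ(6)=1,μ(4)=0,μ(3)=-1,μ(2)=-1,μ(1)=1 ⇒ 0
q^15  k|15↦μ(k): 15:1 5:-1 3:-1 1:1  a_15=0
q^16  k|16↦μ(k): 16:0 8:0 4:0 2:-1 1:1  a_16=0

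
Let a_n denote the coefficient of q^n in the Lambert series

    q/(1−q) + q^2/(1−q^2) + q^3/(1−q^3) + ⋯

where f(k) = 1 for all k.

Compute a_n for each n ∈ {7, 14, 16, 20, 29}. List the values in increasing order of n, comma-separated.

2, 4, 5, 6, 2

[q^7] f(7)=1,f(1)=1 ⇒ 2
[q^14] f(14)=1,f(7)=1,f(2)=1,f(1)=1 ⇒ 4
d|16:{16,8,4,2,1}  Σf=1+1+1+1+1=5
d|20:{20,10,5,4,2,1}  Σf=1+1+1+1+1+1=6
q^29  k|29↦f(k): 1:1 29:1  a_29=2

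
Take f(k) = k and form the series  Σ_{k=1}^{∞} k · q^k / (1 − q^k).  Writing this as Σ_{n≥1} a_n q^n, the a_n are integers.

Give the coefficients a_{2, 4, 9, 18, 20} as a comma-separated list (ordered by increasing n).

3, 7, 13, 39, 42

n=2: 2·1 1·2  f→[2+1]=3
[q^4] f(4)=4,f(2)=2,f(1)=1 ⇒ 7
[q^9] f(1)=1,f(3)=3,f(9)=9 ⇒ 13
n=18: 18·1 9·2 6·3 3·6 2·9 1·18  f→[18+9+6+3+2+1]=39
q^20  k|20↦f(k): 20:20 10:10 5:5 4:4 2:2 1:1  a_20=42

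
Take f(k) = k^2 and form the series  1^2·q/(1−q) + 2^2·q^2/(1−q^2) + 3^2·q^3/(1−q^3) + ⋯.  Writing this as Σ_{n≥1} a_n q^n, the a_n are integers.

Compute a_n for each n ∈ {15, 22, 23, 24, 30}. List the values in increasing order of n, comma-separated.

260, 610, 530, 850, 1300

d|15:{1,3,5,15}  Σf=1+9+25+225=260
d|22:{1,2,11,22}  Σf=1+4+121+484=610
d|23:{1,23}  Σf=1+529=530
[q^24] f(24)=576,f(12)=144,f(8)=64,f(6)=36,f(4)=16,f(3)=9,f(2)=4,f(1)=1 ⇒ 850
[q^30] f(30)=900,f(15)=225,f(10)=100,f(6)=36,f(5)=25,f(3)=9,f(2)=4,f(1)=1 ⇒ 1300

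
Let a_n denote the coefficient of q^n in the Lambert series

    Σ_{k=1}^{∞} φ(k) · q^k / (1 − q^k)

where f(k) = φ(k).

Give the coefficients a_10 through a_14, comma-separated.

[q^10] φ(10)=4,φ(5)=4,φ(2)=1,φ(1)=1 ⇒ 10
n=11: 11·1 1·11  φ→[10+1]=11
[q^12] φ(12)=4,φ(6)=2,φ(4)=2,φ(3)=2,φ(2)=1,φ(1)=1 ⇒ 12
d|13:{13,1}  Σφ=12+1=13
d|14:{14,7,2,1}  Σφ=6+6+1+1=14

10, 11, 12, 13, 14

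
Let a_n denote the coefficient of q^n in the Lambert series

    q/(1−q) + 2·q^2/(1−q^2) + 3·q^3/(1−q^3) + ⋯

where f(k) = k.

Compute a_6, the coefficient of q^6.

n=6: 6·1 3·2 2·3 1·6  f→[6+3+2+1]=12

a_6 = 12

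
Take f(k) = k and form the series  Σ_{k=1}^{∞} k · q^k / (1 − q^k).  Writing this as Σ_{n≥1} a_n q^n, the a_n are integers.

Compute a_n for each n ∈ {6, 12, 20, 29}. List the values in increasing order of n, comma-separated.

n=6: 6·1 3·2 2·3 1·6  f→[6+3+2+1]=12
[q^12] f(1)=1,f(2)=2,f(3)=3,f(4)=4,f(6)=6,f(12)=12 ⇒ 28
q^20  k|20↦f(k): 20:20 10:10 5:5 4:4 2:2 1:1  a_20=42
n=29: 29·1 1·29  f→[29+1]=30

12, 28, 42, 30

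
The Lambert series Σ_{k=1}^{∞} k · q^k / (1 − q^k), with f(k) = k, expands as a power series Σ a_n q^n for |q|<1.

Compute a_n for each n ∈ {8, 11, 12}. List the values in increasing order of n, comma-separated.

15, 12, 28

[q^8] f(1)=1,f(2)=2,f(4)=4,f(8)=8 ⇒ 15
q^11  k|11↦f(k): 11:11 1:1  a_11=12
q^12  k|12↦f(k): 1:1 2:2 3:3 4:4 6:6 12:12  a_12=28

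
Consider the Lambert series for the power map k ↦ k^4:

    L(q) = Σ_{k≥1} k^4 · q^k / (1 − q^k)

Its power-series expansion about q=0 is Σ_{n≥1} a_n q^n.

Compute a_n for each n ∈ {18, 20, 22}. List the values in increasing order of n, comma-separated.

n=18: 1·18 2·9 3·6 6·3 9·2 18·1  f→[1+16+81+1296+6561+104976]=112931
d|20:{1,2,4,5,10,20}  Σf=1+16+256+625+10000+160000=170898
[q^22] f(1)=1,f(2)=16,f(11)=14641,f(22)=234256 ⇒ 248914

112931, 170898, 248914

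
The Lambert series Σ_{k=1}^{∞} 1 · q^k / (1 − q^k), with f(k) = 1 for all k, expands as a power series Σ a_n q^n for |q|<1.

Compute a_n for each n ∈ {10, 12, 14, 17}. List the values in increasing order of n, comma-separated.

n=10: 10·1 5·2 2·5 1·10  f→[1+1+1+1]=4
q^12  k|12↦f(k): 1:1 2:1 3:1 4:1 6:1 12:1  a_12=6
[q^14] f(14)=1,f(7)=1,f(2)=1,f(1)=1 ⇒ 4
q^17  k|17↦f(k): 17:1 1:1  a_17=2

4, 6, 4, 2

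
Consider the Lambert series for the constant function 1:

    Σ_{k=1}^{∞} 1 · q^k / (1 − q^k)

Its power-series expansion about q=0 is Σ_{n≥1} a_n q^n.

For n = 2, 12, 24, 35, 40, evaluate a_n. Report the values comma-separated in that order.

d|2:{1,2}  Σf=1+1=2
q^12  k|12↦f(k): 12:1 6:1 4:1 3:1 2:1 1:1  a_12=6
d|24:{1,2,3,4,6,8,12,24}  Σf=1+1+1+1+1+1+1+1=8
n=35: 1·35 5·7 7·5 35·1  f→[1+1+1+1]=4
[q^40] f(40)=1,f(20)=1,f(10)=1,f(8)=1,f(5)=1,f(4)=1,f(2)=1,f(1)=1 ⇒ 8

2, 6, 8, 4, 8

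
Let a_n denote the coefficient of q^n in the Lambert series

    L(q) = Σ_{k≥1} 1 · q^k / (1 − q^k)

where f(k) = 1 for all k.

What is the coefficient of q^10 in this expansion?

d|10:{10,5,2,1}  Σf=1+1+1+1=4

a_10 = 4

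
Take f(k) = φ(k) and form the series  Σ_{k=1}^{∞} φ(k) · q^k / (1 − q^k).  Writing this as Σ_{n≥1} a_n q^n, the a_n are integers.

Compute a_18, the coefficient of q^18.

q^18  k|18↦φ(k): 1:1 2:1 3:2 6:2 9:6 18:6  a_18=18

a_18 = 18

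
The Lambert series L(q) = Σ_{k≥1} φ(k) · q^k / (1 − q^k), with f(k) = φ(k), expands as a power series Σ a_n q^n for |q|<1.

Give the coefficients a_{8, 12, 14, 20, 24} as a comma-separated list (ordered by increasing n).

q^8  k|8↦φ(k): 1:1 2:1 4:2 8:4  a_8=8
q^12  k|12↦φ(k): 12:4 6:2 4:2 3:2 2:1 1:1  a_12=12
q^14  k|14↦φ(k): 1:1 2:1 7:6 14:6  a_14=14
q^20  k|20↦φ(k): 1:1 2:1 4:2 5:4 10:4 20:8  a_20=20
n=24: 1·24 2·12 3·8 4·6 6·4 8·3 12·2 24·1  φ→[1+1+2+2+2+4+4+8]=24

8, 12, 14, 20, 24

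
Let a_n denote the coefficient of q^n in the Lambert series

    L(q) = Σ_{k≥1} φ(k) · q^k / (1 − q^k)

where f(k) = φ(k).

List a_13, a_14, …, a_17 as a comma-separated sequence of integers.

n=13: 13·1 1·13  φ→[12+1]=13
n=14: 14·1 7·2 2·7 1·14  φ→[6+6+1+1]=14
q^15  k|15↦φ(k): 15:8 5:4 3:2 1:1  a_15=15
n=16: 16·1 8·2 4·4 2·8 1·16  φ→[8+4+2+1+1]=16
d|17:{1,17}  Σφ=1+16=17

13, 14, 15, 16, 17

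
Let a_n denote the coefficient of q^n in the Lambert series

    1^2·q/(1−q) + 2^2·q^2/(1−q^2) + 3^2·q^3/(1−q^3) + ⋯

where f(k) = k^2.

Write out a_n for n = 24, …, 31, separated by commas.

q^24  k|24↦f(k): 1:1 2:4 3:9 4:16 6:36 8:64 12:144 24:576  a_24=850
[q^25] f(1)=1,f(5)=25,f(25)=625 ⇒ 651
q^26  k|26↦f(k): 1:1 2:4 13:169 26:676  a_26=850
d|27:{27,9,3,1}  Σf=729+81+9+1=820
q^28  k|28↦f(k): 28:784 14:196 7:49 4:16 2:4 1:1  a_28=1050
[q^29] f(1)=1,f(29)=841 ⇒ 842
q^30  k|30↦f(k): 1:1 2:4 3:9 5:25 6:36 10:100 15:225 30:900  a_30=1300
q^31  k|31↦f(k): 31:961 1:1  a_31=962

850, 651, 850, 820, 1050, 842, 1300, 962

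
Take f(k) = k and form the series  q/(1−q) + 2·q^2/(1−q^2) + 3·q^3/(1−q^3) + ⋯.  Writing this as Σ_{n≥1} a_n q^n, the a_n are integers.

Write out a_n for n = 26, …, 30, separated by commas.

42, 40, 56, 30, 72

n=26: 26·1 13·2 2·13 1·26  f→[26+13+2+1]=42
d|27:{27,9,3,1}  Σf=27+9+3+1=40
d|28:{28,14,7,4,2,1}  Σf=28+14+7+4+2+1=56
q^29  k|29↦f(k): 1:1 29:29  a_29=30
n=30: 1·30 2·15 3·10 5·6 6·5 10·3 15·2 30·1  f→[1+2+3+5+6+10+15+30]=72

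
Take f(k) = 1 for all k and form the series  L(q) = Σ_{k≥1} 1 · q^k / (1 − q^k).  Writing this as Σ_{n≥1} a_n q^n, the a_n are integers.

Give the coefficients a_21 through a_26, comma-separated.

4, 4, 2, 8, 3, 4

q^21  k|21↦f(k): 1:1 3:1 7:1 21:1  a_21=4
q^22  k|22↦f(k): 1:1 2:1 11:1 22:1  a_22=4
[q^23] f(23)=1,f(1)=1 ⇒ 2
q^24  k|24↦f(k): 1:1 2:1 3:1 4:1 6:1 8:1 12:1 24:1  a_24=8
[q^25] f(1)=1,f(5)=1,f(25)=1 ⇒ 3
d|26:{1,2,13,26}  Σf=1+1+1+1=4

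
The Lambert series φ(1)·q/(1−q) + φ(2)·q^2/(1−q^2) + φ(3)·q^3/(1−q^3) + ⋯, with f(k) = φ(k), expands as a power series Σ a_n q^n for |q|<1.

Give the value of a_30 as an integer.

d|30:{1,2,3,5,6,10,15,30}  Σφ=1+1+2+4+2+4+8+8=30

a_30 = 30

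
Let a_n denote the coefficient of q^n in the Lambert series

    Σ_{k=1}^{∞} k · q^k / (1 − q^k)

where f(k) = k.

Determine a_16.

a_16 = 31

q^16  k|16↦f(k): 16:16 8:8 4:4 2:2 1:1  a_16=31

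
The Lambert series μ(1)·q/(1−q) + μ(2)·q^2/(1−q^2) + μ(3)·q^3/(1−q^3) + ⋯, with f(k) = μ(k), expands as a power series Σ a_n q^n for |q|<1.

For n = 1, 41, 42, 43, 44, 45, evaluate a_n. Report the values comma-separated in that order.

1, 0, 0, 0, 0, 0

n=1: 1·1  μ→[1]=1
n=41: 41·1 1·41  μ→[(-1)+1]=0
n=42: 42·1 21·2 14·3 7·6 6·7 3·14 2·21 1·42  μ→[(-1)+1+1+(-1)+1+(-1)+(-1)+1]=0
n=43: 1·43 43·1  μ→[1+(-1)]=0
d|44:{1,2,4,11,22,44}  Σμ=1+(-1)+0+(-1)+1+0=0
[q^45] μ(45)=0,μ(15)=1,μ(9)=0,μ(5)=-1,μ(3)=-1,μ(1)=1 ⇒ 0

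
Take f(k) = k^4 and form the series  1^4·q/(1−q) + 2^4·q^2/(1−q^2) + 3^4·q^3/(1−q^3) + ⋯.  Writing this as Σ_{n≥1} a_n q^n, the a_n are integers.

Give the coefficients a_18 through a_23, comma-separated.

112931, 130322, 170898, 196964, 248914, 279842

[q^18] f(18)=104976,f(9)=6561,f(6)=1296,f(3)=81,f(2)=16,f(1)=1 ⇒ 112931
n=19: 1·19 19·1  f→[1+130321]=130322
[q^20] f(1)=1,f(2)=16,f(4)=256,f(5)=625,f(10)=10000,f(20)=160000 ⇒ 170898
d|21:{21,7,3,1}  Σf=194481+2401+81+1=196964
q^22  k|22↦f(k): 1:1 2:16 11:14641 22:234256  a_22=248914
q^23  k|23↦f(k): 1:1 23:279841  a_23=279842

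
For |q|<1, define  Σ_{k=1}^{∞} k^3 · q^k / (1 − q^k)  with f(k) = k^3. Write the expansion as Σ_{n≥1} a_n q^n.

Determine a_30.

d|30:{30,15,10,6,5,3,2,1}  Σf=27000+3375+1000+216+125+27+8+1=31752

a_30 = 31752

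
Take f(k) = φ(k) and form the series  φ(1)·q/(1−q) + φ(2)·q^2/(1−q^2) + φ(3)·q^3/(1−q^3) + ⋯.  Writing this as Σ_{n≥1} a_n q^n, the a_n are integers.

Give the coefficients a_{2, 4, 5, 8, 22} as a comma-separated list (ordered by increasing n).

q^2  k|2↦φ(k): 1:1 2:1  a_2=2
d|4:{4,2,1}  Σφ=2+1+1=4
[q^5] φ(5)=4,φ(1)=1 ⇒ 5
d|8:{8,4,2,1}  Σφ=4+2+1+1=8
d|22:{22,11,2,1}  Σφ=10+10+1+1=22

2, 4, 5, 8, 22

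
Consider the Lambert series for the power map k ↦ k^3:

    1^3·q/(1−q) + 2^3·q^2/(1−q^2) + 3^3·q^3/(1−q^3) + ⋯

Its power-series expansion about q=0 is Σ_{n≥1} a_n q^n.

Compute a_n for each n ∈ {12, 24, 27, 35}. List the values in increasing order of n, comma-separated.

d|12:{12,6,4,3,2,1}  Σf=1728+216+64+27+8+1=2044
d|24:{1,2,3,4,6,8,12,24}  Σf=1+8+27+64+216+512+1728+13824=16380
d|27:{1,3,9,27}  Σf=1+27+729+19683=20440
d|35:{35,7,5,1}  Σf=42875+343+125+1=43344

2044, 16380, 20440, 43344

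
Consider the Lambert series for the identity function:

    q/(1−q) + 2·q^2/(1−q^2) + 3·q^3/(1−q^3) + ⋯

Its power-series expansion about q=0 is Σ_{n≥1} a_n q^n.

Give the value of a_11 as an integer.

d|11:{1,11}  Σf=1+11=12

a_11 = 12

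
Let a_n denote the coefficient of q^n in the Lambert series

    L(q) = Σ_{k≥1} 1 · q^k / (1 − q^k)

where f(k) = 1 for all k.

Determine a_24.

q^24  k|24↦f(k): 1:1 2:1 3:1 4:1 6:1 8:1 12:1 24:1  a_24=8

a_24 = 8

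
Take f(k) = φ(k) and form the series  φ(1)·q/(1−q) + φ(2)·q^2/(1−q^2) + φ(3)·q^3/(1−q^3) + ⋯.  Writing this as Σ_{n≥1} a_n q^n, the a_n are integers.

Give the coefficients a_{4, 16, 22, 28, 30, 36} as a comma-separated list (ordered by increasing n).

n=4: 4·1 2·2 1·4  φ→[2+1+1]=4
[q^16] φ(16)=8,φ(8)=4,φ(4)=2,φ(2)=1,φ(1)=1 ⇒ 16
q^22  k|22↦φ(k): 1:1 2:1 11:10 22:10  a_22=22
n=28: 1·28 2·14 4·7 7·4 14·2 28·1  φ→[1+1+2+6+6+12]=28
[q^30] φ(1)=1,φ(2)=1,φ(3)=2,φ(5)=4,φ(6)=2,φ(10)=4,φ(15)=8,φ(30)=8 ⇒ 30
n=36: 36·1 18·2 12·3 9·4 6·6 4·9 3·12 2·18 1·36  φ→[12+6+4+6+2+2+2+1+1]=36

4, 16, 22, 28, 30, 36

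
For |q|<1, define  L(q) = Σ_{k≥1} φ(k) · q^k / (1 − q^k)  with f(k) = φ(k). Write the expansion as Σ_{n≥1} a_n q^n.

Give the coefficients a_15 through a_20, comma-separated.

n=15: 1·15 3·5 5·3 15·1  φ→[1+2+4+8]=15
[q^16] φ(16)=8,φ(8)=4,φ(4)=2,φ(2)=1,φ(1)=1 ⇒ 16
q^17  k|17↦φ(k): 17:16 1:1  a_17=17
q^18  k|18↦φ(k): 18:6 9:6 6:2 3:2 2:1 1:1  a_18=18
n=19: 19·1 1·19  φ→[18+1]=19
q^20  k|20↦φ(k): 20:8 10:4 5:4 4:2 2:1 1:1  a_20=20

15, 16, 17, 18, 19, 20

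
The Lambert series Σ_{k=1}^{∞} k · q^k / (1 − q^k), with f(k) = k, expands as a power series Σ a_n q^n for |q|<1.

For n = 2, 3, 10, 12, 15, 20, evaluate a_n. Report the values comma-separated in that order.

3, 4, 18, 28, 24, 42

d|2:{1,2}  Σf=1+2=3
q^3  k|3↦f(k): 1:1 3:3  a_3=4
n=10: 1·10 2·5 5·2 10·1  f→[1+2+5+10]=18
q^12  k|12↦f(k): 1:1 2:2 3:3 4:4 6:6 12:12  a_12=28
[q^15] f(15)=15,f(5)=5,f(3)=3,f(1)=1 ⇒ 24
q^20  k|20↦f(k): 20:20 10:10 5:5 4:4 2:2 1:1  a_20=42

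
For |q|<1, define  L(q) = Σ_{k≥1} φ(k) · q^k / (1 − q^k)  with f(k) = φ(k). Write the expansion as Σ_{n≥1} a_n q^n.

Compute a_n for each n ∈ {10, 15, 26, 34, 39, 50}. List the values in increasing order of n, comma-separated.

q^10  k|10↦φ(k): 1:1 2:1 5:4 10:4  a_10=10
n=15: 15·1 5·3 3·5 1·15  φ→[8+4+2+1]=15
n=26: 1·26 2·13 13·2 26·1  φ→[1+1+12+12]=26
[q^34] φ(1)=1,φ(2)=1,φ(17)=16,φ(34)=16 ⇒ 34
d|39:{39,13,3,1}  Σφ=24+12+2+1=39
d|50:{50,25,10,5,2,1}  Σφ=20+20+4+4+1+1=50

10, 15, 26, 34, 39, 50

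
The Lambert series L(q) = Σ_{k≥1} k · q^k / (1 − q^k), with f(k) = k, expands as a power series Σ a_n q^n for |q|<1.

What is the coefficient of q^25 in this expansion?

n=25: 1·25 5·5 25·1  f→[1+5+25]=31

a_25 = 31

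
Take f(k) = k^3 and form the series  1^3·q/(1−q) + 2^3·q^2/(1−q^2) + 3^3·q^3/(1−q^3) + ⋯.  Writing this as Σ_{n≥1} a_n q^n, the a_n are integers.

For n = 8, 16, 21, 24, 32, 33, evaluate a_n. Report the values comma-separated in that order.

d|8:{1,2,4,8}  Σf=1+8+64+512=585
[q^16] f(16)=4096,f(8)=512,f(4)=64,f(2)=8,f(1)=1 ⇒ 4681
n=21: 1·21 3·7 7·3 21·1  f→[1+27+343+9261]=9632
q^24  k|24↦f(k): 1:1 2:8 3:27 4:64 6:216 8:512 12:1728 24:13824  a_24=16380
n=32: 32·1 16·2 8·4 4·8 2·16 1·32  f→[32768+4096+512+64+8+1]=37449
n=33: 1·33 3·11 11·3 33·1  f→[1+27+1331+35937]=37296

585, 4681, 9632, 16380, 37449, 37296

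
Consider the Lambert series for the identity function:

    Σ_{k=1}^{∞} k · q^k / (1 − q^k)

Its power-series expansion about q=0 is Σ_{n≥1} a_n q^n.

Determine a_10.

a_10 = 18

[q^10] f(10)=10,f(5)=5,f(2)=2,f(1)=1 ⇒ 18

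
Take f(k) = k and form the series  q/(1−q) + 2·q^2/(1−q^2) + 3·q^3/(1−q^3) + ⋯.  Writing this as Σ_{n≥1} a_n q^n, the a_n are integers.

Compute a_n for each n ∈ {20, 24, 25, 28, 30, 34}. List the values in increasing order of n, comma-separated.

42, 60, 31, 56, 72, 54

n=20: 20·1 10·2 5·4 4·5 2·10 1·20  f→[20+10+5+4+2+1]=42
q^24  k|24↦f(k): 24:24 12:12 8:8 6:6 4:4 3:3 2:2 1:1  a_24=60
[q^25] f(1)=1,f(5)=5,f(25)=25 ⇒ 31
q^28  k|28↦f(k): 28:28 14:14 7:7 4:4 2:2 1:1  a_28=56
d|30:{30,15,10,6,5,3,2,1}  Σf=30+15+10+6+5+3+2+1=72
q^34  k|34↦f(k): 1:1 2:2 17:17 34:34  a_34=54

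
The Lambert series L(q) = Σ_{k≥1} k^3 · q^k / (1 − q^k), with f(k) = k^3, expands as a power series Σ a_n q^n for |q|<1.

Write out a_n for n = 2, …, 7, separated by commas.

n=2: 1·2 2·1  f→[1+8]=9
q^3  k|3↦f(k): 3:27 1:1  a_3=28
[q^4] f(1)=1,f(2)=8,f(4)=64 ⇒ 73
n=5: 5·1 1·5  f→[125+1]=126
[q^6] f(1)=1,f(2)=8,f(3)=27,f(6)=216 ⇒ 252
[q^7] f(1)=1,f(7)=343 ⇒ 344

9, 28, 73, 126, 252, 344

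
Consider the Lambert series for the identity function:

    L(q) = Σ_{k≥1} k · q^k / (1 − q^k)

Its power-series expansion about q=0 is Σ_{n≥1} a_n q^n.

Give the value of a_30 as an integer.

a_30 = 72

n=30: 1·30 2·15 3·10 5·6 6·5 10·3 15·2 30·1  f→[1+2+3+5+6+10+15+30]=72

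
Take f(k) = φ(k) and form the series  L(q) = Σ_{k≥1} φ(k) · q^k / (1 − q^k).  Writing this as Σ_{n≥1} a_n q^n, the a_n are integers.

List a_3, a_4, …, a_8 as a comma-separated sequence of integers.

q^3  k|3↦φ(k): 3:2 1:1  a_3=3
n=4: 1·4 2·2 4·1  φ→[1+1+2]=4
[q^5] φ(1)=1,φ(5)=4 ⇒ 5
d|6:{1,2,3,6}  Σφ=1+1+2+2=6
[q^7] φ(1)=1,φ(7)=6 ⇒ 7
[q^8] φ(8)=4,φ(4)=2,φ(2)=1,φ(1)=1 ⇒ 8

3, 4, 5, 6, 7, 8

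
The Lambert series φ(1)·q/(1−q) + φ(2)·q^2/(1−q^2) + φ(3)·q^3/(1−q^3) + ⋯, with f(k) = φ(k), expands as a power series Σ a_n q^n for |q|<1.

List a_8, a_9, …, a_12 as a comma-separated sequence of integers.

[q^8] φ(1)=1,φ(2)=1,φ(4)=2,φ(8)=4 ⇒ 8
[q^9] φ(9)=6,φ(3)=2,φ(1)=1 ⇒ 9
[q^10] φ(10)=4,φ(5)=4,φ(2)=1,φ(1)=1 ⇒ 10
[q^11] φ(11)=10,φ(1)=1 ⇒ 11
[q^12] φ(12)=4,φ(6)=2,φ(4)=2,φ(3)=2,φ(2)=1,φ(1)=1 ⇒ 12

8, 9, 10, 11, 12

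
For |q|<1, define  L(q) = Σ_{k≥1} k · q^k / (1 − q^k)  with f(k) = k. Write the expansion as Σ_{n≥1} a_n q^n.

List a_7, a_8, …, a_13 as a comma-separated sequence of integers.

d|7:{7,1}  Σf=7+1=8
n=8: 1·8 2·4 4·2 8·1  f→[1+2+4+8]=15
d|9:{1,3,9}  Σf=1+3+9=13
d|10:{1,2,5,10}  Σf=1+2+5+10=18
q^11  k|11↦f(k): 11:11 1:1  a_11=12
n=12: 1·12 2·6 3·4 4·3 6·2 12·1  f→[1+2+3+4+6+12]=28
n=13: 13·1 1·13  f→[13+1]=14

8, 15, 13, 18, 12, 28, 14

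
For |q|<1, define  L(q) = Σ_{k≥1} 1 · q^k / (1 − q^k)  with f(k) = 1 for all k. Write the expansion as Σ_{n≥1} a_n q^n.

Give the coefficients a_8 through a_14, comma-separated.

4, 3, 4, 2, 6, 2, 4

d|8:{8,4,2,1}  Σf=1+1+1+1=4
[q^9] f(9)=1,f(3)=1,f(1)=1 ⇒ 3
d|10:{1,2,5,10}  Σf=1+1+1+1=4
[q^11] f(11)=1,f(1)=1 ⇒ 2
n=12: 12·1 6·2 4·3 3·4 2·6 1·12  f→[1+1+1+1+1+1]=6
n=13: 13·1 1·13  f→[1+1]=2
d|14:{14,7,2,1}  Σf=1+1+1+1=4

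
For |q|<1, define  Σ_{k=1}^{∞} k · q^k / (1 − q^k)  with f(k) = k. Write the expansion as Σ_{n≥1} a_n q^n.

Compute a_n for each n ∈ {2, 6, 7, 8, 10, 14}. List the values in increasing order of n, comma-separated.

3, 12, 8, 15, 18, 24

n=2: 1·2 2·1  f→[1+2]=3
q^6  k|6↦f(k): 6:6 3:3 2:2 1:1  a_6=12
q^7  k|7↦f(k): 1:1 7:7  a_7=8
n=8: 1·8 2·4 4·2 8·1  f→[1+2+4+8]=15
[q^10] f(10)=10,f(5)=5,f(2)=2,f(1)=1 ⇒ 18
q^14  k|14↦f(k): 14:14 7:7 2:2 1:1  a_14=24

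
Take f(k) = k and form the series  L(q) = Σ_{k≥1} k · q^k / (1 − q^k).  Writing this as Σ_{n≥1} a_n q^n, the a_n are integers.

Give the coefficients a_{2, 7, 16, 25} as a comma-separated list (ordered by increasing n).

3, 8, 31, 31

n=2: 1·2 2·1  f→[1+2]=3
[q^7] f(7)=7,f(1)=1 ⇒ 8
n=16: 16·1 8·2 4·4 2·8 1·16  f→[16+8+4+2+1]=31
d|25:{1,5,25}  Σf=1+5+25=31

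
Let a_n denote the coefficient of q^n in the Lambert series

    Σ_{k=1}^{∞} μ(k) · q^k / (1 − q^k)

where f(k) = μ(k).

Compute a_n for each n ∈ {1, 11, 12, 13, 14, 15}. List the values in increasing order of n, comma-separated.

q^1  k|1↦μ(k): 1:1  a_1=1
q^11  k|11↦μ(k): 1:1 11:-1  a_11=0
[q^12] μ(1)=1,μ(2)=-1,μ(3)=-1,μ(4)=0,μ(6)=1,μ(12)=0 ⇒ 0
n=13: 1·13 13·1  μ→[1+(-1)]=0
[q^14] μ(1)=1,μ(2)=-1,μ(7)=-1,μ(14)=1 ⇒ 0
q^15  k|15↦μ(k): 1:1 3:-1 5:-1 15:1  a_15=0

1, 0, 0, 0, 0, 0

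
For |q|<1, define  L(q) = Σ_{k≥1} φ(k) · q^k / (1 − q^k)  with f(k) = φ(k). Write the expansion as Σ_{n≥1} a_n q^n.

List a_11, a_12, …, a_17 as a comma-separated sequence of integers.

d|11:{1,11}  Σφ=1+10=11
q^12  k|12↦φ(k): 1:1 2:1 3:2 4:2 6:2 12:4  a_12=12
n=13: 1·13 13·1  φ→[1+12]=13
[q^14] φ(14)=6,φ(7)=6,φ(2)=1,φ(1)=1 ⇒ 14
q^15  k|15↦φ(k): 1:1 3:2 5:4 15:8  a_15=15
d|16:{1,2,4,8,16}  Σφ=1+1+2+4+8=16
[q^17] φ(17)=16,φ(1)=1 ⇒ 17

11, 12, 13, 14, 15, 16, 17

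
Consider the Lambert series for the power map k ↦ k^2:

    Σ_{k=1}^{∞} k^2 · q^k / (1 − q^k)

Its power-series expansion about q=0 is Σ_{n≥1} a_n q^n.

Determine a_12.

a_12 = 210

[q^12] f(12)=144,f(6)=36,f(4)=16,f(3)=9,f(2)=4,f(1)=1 ⇒ 210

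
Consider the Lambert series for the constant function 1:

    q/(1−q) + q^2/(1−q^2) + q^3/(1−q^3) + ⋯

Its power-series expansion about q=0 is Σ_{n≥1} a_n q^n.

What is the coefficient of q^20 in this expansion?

a_20 = 6

d|20:{20,10,5,4,2,1}  Σf=1+1+1+1+1+1=6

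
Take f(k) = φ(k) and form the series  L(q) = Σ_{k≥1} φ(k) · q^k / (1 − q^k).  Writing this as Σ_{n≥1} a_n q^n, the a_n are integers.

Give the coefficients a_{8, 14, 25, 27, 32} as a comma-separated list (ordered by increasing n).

d|8:{8,4,2,1}  Σφ=4+2+1+1=8
n=14: 1·14 2·7 7·2 14·1  φ→[1+1+6+6]=14
[q^25] φ(1)=1,φ(5)=4,φ(25)=20 ⇒ 25
q^27  k|27↦φ(k): 27:18 9:6 3:2 1:1  a_27=27
q^32  k|32↦φ(k): 1:1 2:1 4:2 8:4 16:8 32:16  a_32=32

8, 14, 25, 27, 32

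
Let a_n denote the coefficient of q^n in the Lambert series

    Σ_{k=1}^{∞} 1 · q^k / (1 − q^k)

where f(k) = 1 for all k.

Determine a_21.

n=21: 1·21 3·7 7·3 21·1  f→[1+1+1+1]=4

a_21 = 4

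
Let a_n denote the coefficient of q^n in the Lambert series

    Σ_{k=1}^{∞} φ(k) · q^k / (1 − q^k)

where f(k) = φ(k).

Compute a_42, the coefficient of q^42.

q^42  k|42↦φ(k): 42:12 21:12 14:6 7:6 6:2 3:2 2:1 1:1  a_42=42

a_42 = 42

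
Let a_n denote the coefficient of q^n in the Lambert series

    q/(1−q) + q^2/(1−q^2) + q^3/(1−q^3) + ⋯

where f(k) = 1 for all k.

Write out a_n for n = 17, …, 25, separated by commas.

n=17: 1·17 17·1  f→[1+1]=2
d|18:{18,9,6,3,2,1}  Σf=1+1+1+1+1+1=6
n=19: 1·19 19·1  f→[1+1]=2
d|20:{1,2,4,5,10,20}  Σf=1+1+1+1+1+1=6
n=21: 1·21 3·7 7·3 21·1  f→[1+1+1+1]=4
[q^22] f(1)=1,f(2)=1,f(11)=1,f(22)=1 ⇒ 4
d|23:{1,23}  Σf=1+1=2
[q^24] f(24)=1,f(12)=1,f(8)=1,f(6)=1,f(4)=1,f(3)=1,f(2)=1,f(1)=1 ⇒ 8
[q^25] f(1)=1,f(5)=1,f(25)=1 ⇒ 3

2, 6, 2, 6, 4, 4, 2, 8, 3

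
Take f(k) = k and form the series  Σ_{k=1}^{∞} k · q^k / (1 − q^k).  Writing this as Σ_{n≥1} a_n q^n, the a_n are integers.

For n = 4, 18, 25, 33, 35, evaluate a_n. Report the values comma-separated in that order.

d|4:{4,2,1}  Σf=4+2+1=7
[q^18] f(18)=18,f(9)=9,f(6)=6,f(3)=3,f(2)=2,f(1)=1 ⇒ 39
d|25:{25,5,1}  Σf=25+5+1=31
[q^33] f(33)=33,f(11)=11,f(3)=3,f(1)=1 ⇒ 48
d|35:{35,7,5,1}  Σf=35+7+5+1=48

7, 39, 31, 48, 48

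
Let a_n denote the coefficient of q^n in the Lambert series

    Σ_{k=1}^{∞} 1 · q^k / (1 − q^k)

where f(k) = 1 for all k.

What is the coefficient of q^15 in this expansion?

q^15  k|15↦f(k): 1:1 3:1 5:1 15:1  a_15=4

a_15 = 4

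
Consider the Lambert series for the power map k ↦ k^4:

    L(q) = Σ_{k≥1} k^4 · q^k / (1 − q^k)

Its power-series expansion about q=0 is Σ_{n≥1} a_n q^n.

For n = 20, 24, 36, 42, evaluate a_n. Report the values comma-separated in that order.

q^20  k|20↦f(k): 20:160000 10:10000 5:625 4:256 2:16 1:1  a_20=170898
n=24: 24·1 12·2 8·3 6·4 4·6 3·8 2·12 1·24  f→[331776+20736+4096+1296+256+81+16+1]=358258
[q^36] f(1)=1,f(2)=16,f(3)=81,f(4)=256,f(6)=1296,f(9)=6561,f(12)=20736,f(18)=104976,f(36)=1679616 ⇒ 1813539
n=42: 1·42 2·21 3·14 6·7 7·6 14·3 21·2 42·1  f→[1+16+81+1296+2401+38416+194481+3111696]=3348388

170898, 358258, 1813539, 3348388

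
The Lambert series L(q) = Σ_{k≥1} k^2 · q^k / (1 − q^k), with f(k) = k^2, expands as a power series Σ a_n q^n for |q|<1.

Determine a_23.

a_23 = 530

d|23:{1,23}  Σf=1+529=530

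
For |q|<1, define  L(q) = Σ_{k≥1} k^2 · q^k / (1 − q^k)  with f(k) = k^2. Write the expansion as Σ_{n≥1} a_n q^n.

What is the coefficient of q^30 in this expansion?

a_30 = 1300

d|30:{1,2,3,5,6,10,15,30}  Σf=1+4+9+25+36+100+225+900=1300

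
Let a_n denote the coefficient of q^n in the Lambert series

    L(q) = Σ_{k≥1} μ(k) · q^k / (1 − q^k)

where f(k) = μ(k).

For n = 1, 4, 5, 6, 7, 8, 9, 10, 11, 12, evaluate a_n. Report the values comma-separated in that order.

1, 0, 0, 0, 0, 0, 0, 0, 0, 0

[q^1] μ(1)=1 ⇒ 1
[q^4] μ(1)=1,μ(2)=-1,μ(4)=0 ⇒ 0
d|5:{1,5}  Σμ=1+(-1)=0
d|6:{6,3,2,1}  Σμ=1+(-1)+(-1)+1=0
[q^7] μ(7)=-1,μ(1)=1 ⇒ 0
q^8  k|8↦μ(k): 1:1 2:-1 4:0 8:0  a_8=0
n=9: 9·1 3·3 1·9  μ→[0+(-1)+1]=0
[q^10] μ(10)=1,μ(5)=-1,μ(2)=-1,μ(1)=1 ⇒ 0
d|11:{1,11}  Σμ=1+(-1)=0
d|12:{1,2,3,4,6,12}  Σμ=1+(-1)+(-1)+0+1+0=0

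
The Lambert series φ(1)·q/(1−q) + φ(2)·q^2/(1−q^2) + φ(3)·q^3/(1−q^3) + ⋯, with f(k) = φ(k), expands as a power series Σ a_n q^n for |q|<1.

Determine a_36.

n=36: 36·1 18·2 12·3 9·4 6·6 4·9 3·12 2·18 1·36  φ→[12+6+4+6+2+2+2+1+1]=36

a_36 = 36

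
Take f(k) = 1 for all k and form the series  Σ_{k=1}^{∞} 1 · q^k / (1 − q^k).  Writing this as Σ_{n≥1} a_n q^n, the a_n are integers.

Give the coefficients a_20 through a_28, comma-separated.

d|20:{20,10,5,4,2,1}  Σf=1+1+1+1+1+1=6
[q^21] f(21)=1,f(7)=1,f(3)=1,f(1)=1 ⇒ 4
n=22: 22·1 11·2 2·11 1·22  f→[1+1+1+1]=4
[q^23] f(23)=1,f(1)=1 ⇒ 2
[q^24] f(1)=1,f(2)=1,f(3)=1,f(4)=1,f(6)=1,f(8)=1,f(12)=1,f(24)=1 ⇒ 8
[q^25] f(25)=1,f(5)=1,f(1)=1 ⇒ 3
q^26  k|26↦f(k): 1:1 2:1 13:1 26:1  a_26=4
d|27:{1,3,9,27}  Σf=1+1+1+1=4
q^28  k|28↦f(k): 28:1 14:1 7:1 4:1 2:1 1:1  a_28=6

6, 4, 4, 2, 8, 3, 4, 4, 6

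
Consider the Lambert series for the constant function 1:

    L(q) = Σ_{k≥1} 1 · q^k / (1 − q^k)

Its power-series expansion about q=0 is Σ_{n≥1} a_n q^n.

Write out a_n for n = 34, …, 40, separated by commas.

[q^34] f(34)=1,f(17)=1,f(2)=1,f(1)=1 ⇒ 4
[q^35] f(1)=1,f(5)=1,f(7)=1,f(35)=1 ⇒ 4
n=36: 36·1 18·2 12·3 9·4 6·6 4·9 3·12 2·18 1·36  f→[1+1+1+1+1+1+1+1+1]=9
q^37  k|37↦f(k): 1:1 37:1  a_37=2
n=38: 38·1 19·2 2·19 1·38  f→[1+1+1+1]=4
q^39  k|39↦f(k): 39:1 13:1 3:1 1:1  a_39=4
[q^40] f(40)=1,f(20)=1,f(10)=1,f(8)=1,f(5)=1,f(4)=1,f(2)=1,f(1)=1 ⇒ 8

4, 4, 9, 2, 4, 4, 8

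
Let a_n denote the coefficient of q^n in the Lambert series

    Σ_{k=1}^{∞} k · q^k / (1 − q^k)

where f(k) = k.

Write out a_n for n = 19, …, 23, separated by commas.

20, 42, 32, 36, 24

n=19: 1·19 19·1  f→[1+19]=20
n=20: 1·20 2·10 4·5 5·4 10·2 20·1  f→[1+2+4+5+10+20]=42
[q^21] f(21)=21,f(7)=7,f(3)=3,f(1)=1 ⇒ 32
[q^22] f(22)=22,f(11)=11,f(2)=2,f(1)=1 ⇒ 36
[q^23] f(23)=23,f(1)=1 ⇒ 24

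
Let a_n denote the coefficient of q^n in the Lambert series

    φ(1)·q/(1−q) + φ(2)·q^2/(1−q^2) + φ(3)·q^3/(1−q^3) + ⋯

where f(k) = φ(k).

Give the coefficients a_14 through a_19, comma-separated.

q^14  k|14↦φ(k): 1:1 2:1 7:6 14:6  a_14=14
q^15  k|15↦φ(k): 1:1 3:2 5:4 15:8  a_15=15
[q^16] φ(1)=1,φ(2)=1,φ(4)=2,φ(8)=4,φ(16)=8 ⇒ 16
d|17:{1,17}  Σφ=1+16=17
q^18  k|18↦φ(k): 1:1 2:1 3:2 6:2 9:6 18:6  a_18=18
[q^19] φ(19)=18,φ(1)=1 ⇒ 19

14, 15, 16, 17, 18, 19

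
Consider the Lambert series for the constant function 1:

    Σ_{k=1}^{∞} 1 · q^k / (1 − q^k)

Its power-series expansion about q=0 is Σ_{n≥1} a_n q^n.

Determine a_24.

a_24 = 8

q^24  k|24↦f(k): 1:1 2:1 3:1 4:1 6:1 8:1 12:1 24:1  a_24=8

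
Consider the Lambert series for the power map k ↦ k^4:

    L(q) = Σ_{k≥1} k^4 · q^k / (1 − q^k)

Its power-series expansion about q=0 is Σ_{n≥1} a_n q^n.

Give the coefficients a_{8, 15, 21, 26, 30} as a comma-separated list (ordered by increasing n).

d|8:{8,4,2,1}  Σf=4096+256+16+1=4369
d|15:{15,5,3,1}  Σf=50625+625+81+1=51332
q^21  k|21↦f(k): 1:1 3:81 7:2401 21:194481  a_21=196964
d|26:{1,2,13,26}  Σf=1+16+28561+456976=485554
d|30:{30,15,10,6,5,3,2,1}  Σf=810000+50625+10000+1296+625+81+16+1=872644

4369, 51332, 196964, 485554, 872644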